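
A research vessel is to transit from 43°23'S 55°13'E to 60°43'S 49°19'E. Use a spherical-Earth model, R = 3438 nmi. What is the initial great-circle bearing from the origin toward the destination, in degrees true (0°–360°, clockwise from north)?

N = sin Δλ·cos φ₂ = -0.0503;  D = cos φ₁ sin φ₂ − sin φ₁ cos φ₂ cos Δλ = -0.2997
initial course = atan2(N, D) = 189.52°

189.5°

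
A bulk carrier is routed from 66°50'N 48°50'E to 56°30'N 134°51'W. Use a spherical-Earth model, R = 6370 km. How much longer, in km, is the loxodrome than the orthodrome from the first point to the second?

2978 km

Great circle: cos σ = sin φ₁ sin φ₂ + cos φ₁ cos φ₂ cos Δλ,  σ = 0.9885 rad → d_gc = 6296.6 km
Rhumb line: Δψ = -0.3841, q = Δφ/Δψ = 0.4695, d_rh = R√(Δφ²+q²Δλ²) = 9274.5 km
Excess = 9274.5 − 6296.6 = 2977.9 ≈ 2978 km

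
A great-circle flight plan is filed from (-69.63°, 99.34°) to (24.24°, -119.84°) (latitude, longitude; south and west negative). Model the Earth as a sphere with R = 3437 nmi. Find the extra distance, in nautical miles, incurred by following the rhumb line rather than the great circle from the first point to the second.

Great circle: cos σ = sin φ₁ sin φ₂ + cos φ₁ cos φ₂ cos Δλ,  σ = 2.2535 rad → d_gc = 7745.4 nmi
Rhumb line: Δψ = +2.1530, q = Δφ/Δψ = 0.7610, d_rh = R√(Δφ²+q²Δλ²) = 8545.7 nmi
Excess = 8545.7 − 7745.4 = 800.3 ≈ 800 nmi

800 nmi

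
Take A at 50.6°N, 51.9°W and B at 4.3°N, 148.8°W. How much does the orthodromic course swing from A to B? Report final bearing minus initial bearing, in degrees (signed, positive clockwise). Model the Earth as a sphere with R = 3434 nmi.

At departure: θ₁ = atan2(sin Δλ cos φ₂, cos φ₁ sin φ₂ − sin φ₁ cos φ₂ cos Δλ) = 278.06°
At arrival: θ₂ = atan2(sin Δλ cos φ₁, −cos φ₂ sin φ₁ + sin φ₂ cos φ₁ cos Δλ) = 219.07°
Δθ = θ₂ − θ₁ = -59.0°

-59.0°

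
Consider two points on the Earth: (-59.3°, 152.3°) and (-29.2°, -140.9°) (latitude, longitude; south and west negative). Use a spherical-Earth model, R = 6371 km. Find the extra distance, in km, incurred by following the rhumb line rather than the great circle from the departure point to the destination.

185 km

Great circle: cos σ = sin φ₁ sin φ₂ + cos φ₁ cos φ₂ cos Δλ,  σ = 0.9335 rad → d_gc = 5947.10 km
Rhumb line: Δψ = +0.7595, q = Δφ/Δψ = 0.6917, d_rh = R√(Δφ²+q²Δλ²) = 6131.65 km
Excess = 6131.65 − 5947.10 = 184.55 ≈ 185 km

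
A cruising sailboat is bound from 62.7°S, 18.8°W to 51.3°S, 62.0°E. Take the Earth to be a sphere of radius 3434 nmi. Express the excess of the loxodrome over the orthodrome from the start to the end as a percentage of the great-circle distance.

Great circle: σ = 0.7387 rad → d_gc = Rσ = 2536.7 nmi
Rhumb: Δφ = +0.1990, Δλ = +1.4102, Δψ = +0.3688, q = Δφ/Δψ = 0.5394 → d_rh = R√(Δφ²+q²Δλ²) = 2700.2 nmi
Excess = (2700.2 − 2536.7) / 2536.7 = 163.5 / 2536.7 = 6.445% ≈ 6.4%

6.4%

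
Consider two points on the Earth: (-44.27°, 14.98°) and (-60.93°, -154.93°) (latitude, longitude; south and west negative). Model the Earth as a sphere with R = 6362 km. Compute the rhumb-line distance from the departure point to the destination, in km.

11429 km

Rhumb course C = atan2(Δλ, Δψ) with Δψ = ln[tan(π/4+φ₂/2)/tan(π/4+φ₁/2)] = -0.4864, Δλ = -2.9655 → C = 260.68°
d = R·|Δφ| / |cos C| = 6362·0.29077 / 0.16186 = 11429 km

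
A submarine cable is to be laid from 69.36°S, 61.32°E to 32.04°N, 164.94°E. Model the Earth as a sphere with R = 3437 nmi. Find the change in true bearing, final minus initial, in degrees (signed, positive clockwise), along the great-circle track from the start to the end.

Initial bearing θ₁ = atan2(sin Δλ cos φ₂, cos φ₁ sin φ₂ − sin φ₁ cos φ₂ cos Δλ) = 89.99°
Final bearing θ₂ = (initial bearing from the destination back to the start) + 180° = 24.57°
Δθ = θ₂ − θ₁ = -65.4°

-65.4°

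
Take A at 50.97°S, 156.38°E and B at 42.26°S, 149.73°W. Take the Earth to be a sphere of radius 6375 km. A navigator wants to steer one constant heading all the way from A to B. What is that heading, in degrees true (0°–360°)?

76.7°

Meridional parts: M(φ₁)=-1.0373, M(φ₂)=-0.8153 → ΔM = +0.2220;  Δλ = +0.9406 rad
tan C = Δλ / ΔM = +4.2366 → C = 76.72°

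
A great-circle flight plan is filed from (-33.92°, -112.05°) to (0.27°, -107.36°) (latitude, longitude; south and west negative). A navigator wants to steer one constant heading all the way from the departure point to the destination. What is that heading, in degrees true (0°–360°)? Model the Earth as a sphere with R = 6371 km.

Δψ = ln[tan(π/4+φ₂/2)/tan(π/4+φ₁/2)] = +0.6347
Δλ = +0.0819 rad (taken the short way round)
course = atan2(Δλ, Δψ) = 7.35°

7.3°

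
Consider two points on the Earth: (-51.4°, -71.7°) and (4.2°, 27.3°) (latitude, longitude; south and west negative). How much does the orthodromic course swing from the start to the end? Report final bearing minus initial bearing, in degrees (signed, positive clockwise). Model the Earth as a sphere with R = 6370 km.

At departure: θ₁ = atan2(sin Δλ cos φ₂, cos φ₁ sin φ₂ − sin φ₁ cos φ₂ cos Δλ) = 94.43°
At arrival: θ₂ = atan2(sin Δλ cos φ₁, −cos φ₂ sin φ₁ + sin φ₂ cos φ₁ cos Δλ) = 38.59°
Δθ = θ₂ − θ₁ = -55.8°

-55.8°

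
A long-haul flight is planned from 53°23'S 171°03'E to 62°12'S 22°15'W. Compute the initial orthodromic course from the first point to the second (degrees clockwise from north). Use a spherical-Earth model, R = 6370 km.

173.1°

θ = atan2( sin Δλ·cos φ₂ ,  cos φ₁ sin φ₂ − sin φ₁ cos φ₂ cos Δλ )
  = atan2(+0.1073, -0.8919) = 173.14°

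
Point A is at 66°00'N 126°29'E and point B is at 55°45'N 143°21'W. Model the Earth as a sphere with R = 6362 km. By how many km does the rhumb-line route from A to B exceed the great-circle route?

402 km

Great circle: cos σ = sin φ₁ sin φ₂ + cos φ₁ cos φ₂ cos Δλ,  σ = 0.7160 rad → d_gc = 4555.0 km
Rhumb line: Δψ = -0.3713, q = Δφ/Δψ = 0.4818, d_rh = R√(Δφ²+q²Δλ²) = 4956.6 km
Excess = 4956.6 − 4555.0 = 401.6 ≈ 402 km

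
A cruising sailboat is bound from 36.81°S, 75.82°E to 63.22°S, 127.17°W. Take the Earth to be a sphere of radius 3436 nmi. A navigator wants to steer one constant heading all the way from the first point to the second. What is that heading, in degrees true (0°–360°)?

Δψ = ln[tan(π/4+φ₂/2)/tan(π/4+φ₁/2)] = -0.7434
Δλ = +2.7403 rad (taken the short way round)
course = atan2(Δλ, Δψ) = 105.18°

105.2°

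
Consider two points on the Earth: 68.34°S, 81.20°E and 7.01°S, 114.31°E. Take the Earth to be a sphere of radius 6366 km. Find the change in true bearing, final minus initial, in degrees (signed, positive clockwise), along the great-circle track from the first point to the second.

Initial bearing θ₁ = atan2(sin Δλ cos φ₂, cos φ₁ sin φ₂ − sin φ₁ cos φ₂ cos Δλ) = 36.69°
Final bearing θ₂ = (initial bearing from the destination back to the start) + 180° = 12.84°
Δθ = θ₂ − θ₁ = -23.9°

-23.9°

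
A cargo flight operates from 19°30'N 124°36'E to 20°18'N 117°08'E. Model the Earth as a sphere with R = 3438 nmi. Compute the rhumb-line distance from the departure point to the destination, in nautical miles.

Rhumb course C = atan2(Δλ, Δψ) with Δψ = ln[tan(π/4+φ₂/2)/tan(π/4+φ₁/2)] = +0.0148, Δλ = -0.1303 → C = 276.50°
d = R·|Δφ| / |cos C| = 3438·0.01396 / 0.11322 = 424 nmi

424 nmi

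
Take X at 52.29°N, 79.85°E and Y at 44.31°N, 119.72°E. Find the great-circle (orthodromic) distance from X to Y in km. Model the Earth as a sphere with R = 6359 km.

3031 km

Haversine: a = sin²(Δφ/2)+cos φ₁ cos φ₂ sin²(Δλ/2) = 0.05572;  σ = 2·atan2(√a,√(1−a))
σ = 27.308° → d = Rσ = 6359·0.47661 = 3031 km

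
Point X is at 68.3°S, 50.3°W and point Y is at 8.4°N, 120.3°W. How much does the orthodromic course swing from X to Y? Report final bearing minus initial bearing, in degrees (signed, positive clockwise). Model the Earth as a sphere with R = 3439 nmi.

At departure: θ₁ = atan2(sin Δλ cos φ₂, cos φ₁ sin φ₂ − sin φ₁ cos φ₂ cos Δλ) = 291.62°
At arrival: θ₂ = atan2(sin Δλ cos φ₁, −cos φ₂ sin φ₁ + sin φ₂ cos φ₁ cos Δλ) = 339.67°
Δθ = θ₂ − θ₁ = +48.1°

+48.1°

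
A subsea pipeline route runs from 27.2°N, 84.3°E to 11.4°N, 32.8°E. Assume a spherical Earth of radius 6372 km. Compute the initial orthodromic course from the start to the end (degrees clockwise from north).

θ = atan2( sin Δλ·cos φ₂ ,  cos φ₁ sin φ₂ − sin φ₁ cos φ₂ cos Δλ )
  = atan2(-0.7672, -0.1031) = 262.34°

262.3°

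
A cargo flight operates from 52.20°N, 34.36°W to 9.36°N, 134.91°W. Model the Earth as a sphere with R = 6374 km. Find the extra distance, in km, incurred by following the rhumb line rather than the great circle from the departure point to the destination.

Great circle: cos σ = sin φ₁ sin φ₂ + cos φ₁ cos φ₂ cos Δλ,  σ = 1.5530 rad → d_gc = 9898.9 km
Rhumb line: Δψ = -0.9077, q = Δφ/Δψ = 0.8237, d_rh = R√(Δφ²+q²Δλ²) = 10373.3 km
Excess = 10373.3 − 9898.9 = 474.4 ≈ 474 km

474 km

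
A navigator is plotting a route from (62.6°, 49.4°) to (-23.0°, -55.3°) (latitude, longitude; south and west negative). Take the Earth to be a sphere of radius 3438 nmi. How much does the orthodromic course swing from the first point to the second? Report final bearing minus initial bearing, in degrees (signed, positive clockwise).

-61.8°

Initial bearing θ₁ = atan2(sin Δλ cos φ₂, cos φ₁ sin φ₂ − sin φ₁ cos φ₂ cos Δλ) = 271.77°
Final bearing θ₂ = (initial bearing from the destination back to the start) + 180° = 209.98°
Δθ = θ₂ − θ₁ = -61.8°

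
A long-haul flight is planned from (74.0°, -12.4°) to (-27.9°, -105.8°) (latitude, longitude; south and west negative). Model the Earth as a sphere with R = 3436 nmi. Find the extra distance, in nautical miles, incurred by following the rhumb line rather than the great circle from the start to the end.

Great circle: cos σ = sin φ₁ sin φ₂ + cos φ₁ cos φ₂ cos Δλ,  σ = 2.0536 rad → d_gc = 7056.1 nmi
Rhumb line: Δψ = -2.4697, q = Δφ/Δψ = 0.7201, d_rh = R√(Δφ²+q²Δλ²) = 7322.1 nmi
Excess = 7322.1 − 7056.1 = 266.0 ≈ 266 nmi

266 nmi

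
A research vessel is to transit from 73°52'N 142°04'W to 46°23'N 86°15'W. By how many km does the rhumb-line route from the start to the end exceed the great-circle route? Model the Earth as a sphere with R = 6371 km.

125 km

Great circle: cos σ = sin φ₁ sin φ₂ + cos φ₁ cos φ₂ cos Δλ,  σ = 0.6382 rad → d_gc = 4066.1 km
Rhumb line: Δψ = -1.0379, q = Δφ/Δψ = 0.4622, d_rh = R√(Δφ²+q²Δλ²) = 4191.3 km
Excess = 4191.3 − 4066.1 = 125.2 ≈ 125 km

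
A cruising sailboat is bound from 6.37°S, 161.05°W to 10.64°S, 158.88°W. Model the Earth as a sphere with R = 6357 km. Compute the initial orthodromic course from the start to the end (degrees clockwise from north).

θ = atan2( sin Δλ·cos φ₂ ,  cos φ₁ sin φ₂ − sin φ₁ cos φ₂ cos Δλ )
  = atan2(+0.0372, -0.0745) = 153.47°

153.5°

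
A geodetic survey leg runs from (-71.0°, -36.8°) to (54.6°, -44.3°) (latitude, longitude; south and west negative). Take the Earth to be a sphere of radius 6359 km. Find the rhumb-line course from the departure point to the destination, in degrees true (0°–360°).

357.4°

Meridional parts: M(φ₁)=-1.7877, M(φ₂)=+1.1421 → ΔM = +2.9298;  Δλ = -0.1309 rad
tan C = Δλ / ΔM = -0.0447 → C = 357.44°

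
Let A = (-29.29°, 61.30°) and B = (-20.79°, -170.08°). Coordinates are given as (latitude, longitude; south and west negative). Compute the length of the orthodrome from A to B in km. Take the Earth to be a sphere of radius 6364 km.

cos σ = sin φ₁ sin φ₂ + cos φ₁ cos φ₂ cos Δλ
      = sin(-29.29°)sin(-20.79°) + cos(-29.29°)cos(-20.79°)cos(128.62°) = -0.3353
σ = 109.589° → d = Rσ = 6364·1.91268 = 12172 km

12172 km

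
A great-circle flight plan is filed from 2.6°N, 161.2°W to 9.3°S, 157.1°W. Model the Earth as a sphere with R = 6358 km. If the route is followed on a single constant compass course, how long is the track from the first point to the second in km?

1396 km

Rhumb course C = atan2(Δλ, Δψ) with Δψ = ln[tan(π/4+φ₂/2)/tan(π/4+φ₁/2)] = -0.2084, Δλ = +0.0716 → C = 161.05°
d = R·|Δφ| / |cos C| = 6358·0.20769 / 0.94581 = 1396 km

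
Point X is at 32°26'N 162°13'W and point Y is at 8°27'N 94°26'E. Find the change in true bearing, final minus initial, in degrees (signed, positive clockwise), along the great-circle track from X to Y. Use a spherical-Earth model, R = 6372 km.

-48.6°

At departure: θ₁ = atan2(sin Δλ cos φ₂, cos φ₁ sin φ₂ − sin φ₁ cos φ₂ cos Δλ) = 284.37°
At arrival: θ₂ = atan2(sin Δλ cos φ₁, −cos φ₂ sin φ₁ + sin φ₂ cos φ₁ cos Δλ) = 235.75°
Δθ = θ₂ − θ₁ = -48.6°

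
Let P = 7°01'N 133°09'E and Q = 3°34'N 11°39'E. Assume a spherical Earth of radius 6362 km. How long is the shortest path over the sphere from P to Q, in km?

13398 km

Haversine: a = sin²(Δφ/2)+cos φ₁ cos φ₂ sin²(Δλ/2) = 0.75499;  σ = 2·atan2(√a,√(1−a))
σ = 120.663° → d = Rσ = 6362·2.10596 = 13398 km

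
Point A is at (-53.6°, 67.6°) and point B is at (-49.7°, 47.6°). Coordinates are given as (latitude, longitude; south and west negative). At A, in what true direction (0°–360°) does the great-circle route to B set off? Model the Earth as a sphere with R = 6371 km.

N = sin Δλ·cos φ₂ = -0.2212;  D = cos φ₁ sin φ₂ − sin φ₁ cos φ₂ cos Δλ = +0.0366
initial course = atan2(N, D) = 279.40°

279.4°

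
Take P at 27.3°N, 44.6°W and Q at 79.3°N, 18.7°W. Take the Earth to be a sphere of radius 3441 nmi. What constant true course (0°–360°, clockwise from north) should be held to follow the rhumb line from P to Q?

Meridional parts: M(φ₁)=+0.4956, M(φ₂)=+2.3682 → ΔM = +1.8726;  Δλ = +0.4520 rad
tan C = Δλ / ΔM = +0.2414 → C = 13.57°

13.6°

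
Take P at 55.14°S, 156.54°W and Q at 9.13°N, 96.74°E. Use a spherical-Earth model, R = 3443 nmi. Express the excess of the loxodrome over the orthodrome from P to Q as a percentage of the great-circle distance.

Great circle: σ = 1.8677 rad → d_gc = Rσ = 6430.5 nmi
Rhumb: Δφ = +1.1217, Δλ = -1.8626, Δψ = +1.3185, q = Δφ/Δψ = 0.8507 → d_rh = R√(Δφ²+q²Δλ²) = 6684.4 nmi
Excess = (6684.4 − 6430.5) / 6430.5 = 253.9 / 6430.5 = 3.948% ≈ 3.9%

3.9%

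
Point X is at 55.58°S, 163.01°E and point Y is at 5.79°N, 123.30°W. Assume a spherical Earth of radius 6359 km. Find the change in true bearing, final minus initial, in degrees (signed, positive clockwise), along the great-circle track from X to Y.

Initial bearing θ₁ = atan2(sin Δλ cos φ₂, cos φ₁ sin φ₂ − sin φ₁ cos φ₂ cos Δλ) = 73.24°
Final bearing θ₂ = (initial bearing from the destination back to the start) + 180° = 32.96°
Δθ = θ₂ − θ₁ = -40.3°

-40.3°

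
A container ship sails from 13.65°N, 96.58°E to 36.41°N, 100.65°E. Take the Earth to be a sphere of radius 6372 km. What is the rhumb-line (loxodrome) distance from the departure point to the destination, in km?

2564 km

Rhumb course C = atan2(Δλ, Δψ) with Δψ = ln[tan(π/4+φ₂/2)/tan(π/4+φ₁/2)] = +0.4426, Δλ = +0.0710 → C = 9.12°
d = R·|Δφ| / |cos C| = 6372·0.39724 / 0.98737 = 2564 km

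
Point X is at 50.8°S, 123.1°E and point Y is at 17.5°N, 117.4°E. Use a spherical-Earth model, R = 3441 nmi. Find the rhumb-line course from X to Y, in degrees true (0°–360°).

355.8°

Δψ = ln[tan(π/4+φ₂/2)/tan(π/4+φ₁/2)] = +1.3429
Δλ = -0.0995 rad (taken the short way round)
course = atan2(Δλ, Δψ) = 355.76°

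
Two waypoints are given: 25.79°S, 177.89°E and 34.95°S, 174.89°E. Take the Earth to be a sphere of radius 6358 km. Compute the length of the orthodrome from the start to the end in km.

cos σ = sin φ₁ sin φ₂ + cos φ₁ cos φ₂ cos Δλ
      = sin(-25.79°)sin(-34.95°) + cos(-25.79°)cos(-34.95°)cos(-3.00°) = 0.9862
σ = 9.517° → d = Rσ = 6358·0.16611 = 1056 km

1056 km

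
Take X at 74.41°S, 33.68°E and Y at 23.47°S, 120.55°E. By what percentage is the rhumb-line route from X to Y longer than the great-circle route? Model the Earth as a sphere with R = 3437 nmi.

Great circle: σ = 1.1625 rad → d_gc = Rσ = 3995.4 nmi
Rhumb: Δφ = +0.8891, Δλ = +1.5162, Δψ = +1.5670, q = Δφ/Δψ = 0.5674 → d_rh = R√(Δφ²+q²Δλ²) = 4252.0 nmi
Excess = (4252.0 − 3995.4) / 3995.4 = 256.6 / 3995.4 = 6.42% ≈ 6.4%

6.4%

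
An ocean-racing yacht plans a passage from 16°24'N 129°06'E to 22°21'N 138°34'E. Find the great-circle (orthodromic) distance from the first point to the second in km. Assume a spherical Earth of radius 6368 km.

1192 km

cos σ = sin φ₁ sin φ₂ + cos φ₁ cos φ₂ cos Δλ
      = sin(16.40°)sin(22.35°) + cos(16.40°)cos(22.35°)cos(9.47°) = 0.9825
σ = 10.726° → d = Rσ = 6368·0.18720 = 1192 km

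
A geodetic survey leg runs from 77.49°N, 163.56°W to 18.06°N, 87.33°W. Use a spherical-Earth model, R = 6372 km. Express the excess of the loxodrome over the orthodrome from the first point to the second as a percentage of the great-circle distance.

Great circle: σ = 1.2114 rad → d_gc = Rσ = 7719.3 km
Rhumb: Δφ = -1.0372, Δλ = +1.3305, Δψ = -1.8903, q = Δφ/Δψ = 0.5487 → d_rh = R√(Δφ²+q²Δλ²) = 8082.3 km
Excess = (8082.3 − 7719.3) / 7719.3 = 363.0 / 7719.3 = 4.70% ≈ 4.7%

4.7%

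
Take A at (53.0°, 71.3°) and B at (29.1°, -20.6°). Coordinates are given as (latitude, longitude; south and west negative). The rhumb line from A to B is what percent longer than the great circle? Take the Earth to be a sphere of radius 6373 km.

Great circle: σ = 1.1907 rad → d_gc = Rσ = 7588.6 km
Rhumb: Δφ = -0.4171, Δλ = -1.6040, Δψ = -0.5636, q = Δφ/Δψ = 0.7401 → d_rh = R√(Δφ²+q²Δλ²) = 8019.2 km
Excess = (8019.2 − 7588.6) / 7588.6 = 430.6 / 7588.6 = 5.67% ≈ 5.7%

5.7%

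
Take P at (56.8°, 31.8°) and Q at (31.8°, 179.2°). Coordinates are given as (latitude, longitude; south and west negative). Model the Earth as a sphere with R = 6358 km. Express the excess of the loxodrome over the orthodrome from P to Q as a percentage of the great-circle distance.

21.6%

Great circle: σ = 1.5219 rad → d_gc = Rσ = 9676.2 km
Rhumb: Δφ = -0.4363, Δλ = +2.5726, Δψ = -0.6244, q = Δφ/Δψ = 0.6988 → d_rh = R√(Δφ²+q²Δλ²) = 11762.6 km
Excess = (11762.6 − 9676.2) / 9676.2 = 2086.4 / 9676.2 = 21.56% ≈ 21.6%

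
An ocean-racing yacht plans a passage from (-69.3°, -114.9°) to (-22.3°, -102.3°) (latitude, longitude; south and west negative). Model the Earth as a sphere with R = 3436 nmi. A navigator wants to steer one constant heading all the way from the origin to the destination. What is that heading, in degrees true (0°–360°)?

Δψ = ln[tan(π/4+φ₂/2)/tan(π/4+φ₁/2)] = +1.3009
Δλ = +0.2199 rad (taken the short way round)
course = atan2(Δλ, Δψ) = 9.60°

9.6°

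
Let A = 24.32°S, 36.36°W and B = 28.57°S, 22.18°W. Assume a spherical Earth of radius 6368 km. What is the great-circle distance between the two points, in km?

cos σ = sin φ₁ sin φ₂ + cos φ₁ cos φ₂ cos Δλ
      = sin(-24.32°)sin(-28.57°) + cos(-24.32°)cos(-28.57°)cos(14.18°) = 0.9729
σ = 13.378° → d = Rσ = 6368·0.23349 = 1487 km

1487 km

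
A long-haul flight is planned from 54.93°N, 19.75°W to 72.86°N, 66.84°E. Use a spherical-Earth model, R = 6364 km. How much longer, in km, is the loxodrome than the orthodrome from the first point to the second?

349 km

Great circle: cos σ = sin φ₁ sin φ₂ + cos φ₁ cos φ₂ cos Δλ,  σ = 0.6564 rad → d_gc = 4177.5 km
Rhumb line: Δψ = +0.7404, q = Δφ/Δψ = 0.4227, d_rh = R√(Δφ²+q²Δλ²) = 4526.9 km
Excess = 4526.9 − 4177.5 = 349.4 ≈ 349 km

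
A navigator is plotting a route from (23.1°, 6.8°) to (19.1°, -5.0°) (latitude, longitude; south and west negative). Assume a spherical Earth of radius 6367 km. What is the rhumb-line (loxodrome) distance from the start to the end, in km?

Δψ = ln[tan(π/4+φ₂/2)/tan(π/4+φ₁/2)] = -0.0749;  Δφ = -0.0698 rad,  Δλ = -0.2059 rad
q = Δφ/Δψ = 0.9327
d = R·√(Δφ² + q²Δλ²) = 6367·0.20438 = 1301 km

1301 km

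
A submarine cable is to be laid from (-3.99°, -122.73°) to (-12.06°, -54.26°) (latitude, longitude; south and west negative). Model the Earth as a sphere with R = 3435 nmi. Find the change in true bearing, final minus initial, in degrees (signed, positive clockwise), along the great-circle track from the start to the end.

-10.9°

At departure: θ₁ = atan2(sin Δλ cos φ₂, cos φ₁ sin φ₂ − sin φ₁ cos φ₂ cos Δλ) = 101.40°
At arrival: θ₂ = atan2(sin Δλ cos φ₁, −cos φ₂ sin φ₁ + sin φ₂ cos φ₁ cos Δλ) = 90.52°
Δθ = θ₂ − θ₁ = -10.9°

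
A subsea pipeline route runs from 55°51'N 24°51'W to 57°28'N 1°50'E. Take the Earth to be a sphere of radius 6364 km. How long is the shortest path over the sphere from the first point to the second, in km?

cos σ = sin φ₁ sin φ₂ + cos φ₁ cos φ₂ cos Δλ
      = sin(55.85°)sin(57.47°) + cos(55.85°)cos(57.47°)cos(26.68°) = 0.9675
σ = 14.659° → d = Rσ = 6364·0.25584 = 1628 km

1628 km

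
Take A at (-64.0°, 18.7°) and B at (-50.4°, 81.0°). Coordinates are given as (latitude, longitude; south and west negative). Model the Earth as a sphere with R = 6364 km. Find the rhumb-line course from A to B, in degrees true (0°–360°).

Meridional parts: M(φ₁)=-1.4659, M(φ₂)=-1.0216 → ΔM = +0.4443;  Δλ = +1.0873 rad
tan C = Δλ / ΔM = +2.4472 → C = 67.77°

67.8°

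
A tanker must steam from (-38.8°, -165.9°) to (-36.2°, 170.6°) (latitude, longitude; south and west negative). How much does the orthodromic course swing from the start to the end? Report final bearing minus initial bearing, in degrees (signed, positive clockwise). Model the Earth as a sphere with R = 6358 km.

+14.4°

At departure: θ₁ = atan2(sin Δλ cos φ₂, cos φ₁ sin φ₂ − sin φ₁ cos φ₂ cos Δλ) = 270.61°
At arrival: θ₂ = atan2(sin Δλ cos φ₁, −cos φ₂ sin φ₁ + sin φ₂ cos φ₁ cos Δλ) = 285.05°
Δθ = θ₂ − θ₁ = +14.4°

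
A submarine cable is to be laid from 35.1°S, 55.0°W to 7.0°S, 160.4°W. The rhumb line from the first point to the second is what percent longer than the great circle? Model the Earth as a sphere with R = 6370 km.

Great circle: σ = 1.7169 rad → d_gc = Rσ = 10936.6 km
Rhumb: Δφ = +0.4904, Δλ = -1.8396, Δψ = +0.5325, q = Δφ/Δψ = 0.9210 → d_rh = R√(Δφ²+q²Δλ²) = 11235.7 km
Excess = (11235.7 − 10936.6) / 10936.6 = 299.1 / 10936.6 = 2.73% ≈ 2.7%

2.7%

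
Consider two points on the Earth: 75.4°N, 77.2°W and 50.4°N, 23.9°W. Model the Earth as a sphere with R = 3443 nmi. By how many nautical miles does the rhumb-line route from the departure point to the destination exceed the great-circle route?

57 nmi

Great circle: cos σ = sin φ₁ sin φ₂ + cos φ₁ cos φ₂ cos Δλ,  σ = 0.5705 rad → d_gc = 1964.1 nmi
Rhumb line: Δψ = -1.0333, q = Δφ/Δψ = 0.4223, d_rh = R√(Δφ²+q²Δλ²) = 2021.4 nmi
Excess = 2021.4 − 1964.1 = 57.3 ≈ 57 nmi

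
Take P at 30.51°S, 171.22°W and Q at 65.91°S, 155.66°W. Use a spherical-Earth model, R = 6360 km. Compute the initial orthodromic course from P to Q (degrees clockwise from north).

θ = atan2( sin Δλ·cos φ₂ ,  cos φ₁ sin φ₂ − sin φ₁ cos φ₂ cos Δλ )
  = atan2(+0.1095, -0.5869) = 169.43°

169.4°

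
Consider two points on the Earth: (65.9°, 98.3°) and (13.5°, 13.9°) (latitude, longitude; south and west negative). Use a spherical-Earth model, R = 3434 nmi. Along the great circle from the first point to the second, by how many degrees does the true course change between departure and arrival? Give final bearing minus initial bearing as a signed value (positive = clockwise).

-65.7°

Initial bearing θ₁ = atan2(sin Δλ cos φ₂, cos φ₁ sin φ₂ − sin φ₁ cos φ₂ cos Δλ) = 270.52°
Final bearing θ₂ = (initial bearing from the destination back to the start) + 180° = 204.83°
Δθ = θ₂ − θ₁ = -65.7°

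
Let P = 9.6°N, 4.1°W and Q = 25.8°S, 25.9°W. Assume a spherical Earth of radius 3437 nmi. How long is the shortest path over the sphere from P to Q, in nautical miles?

Haversine: a = sin²(Δφ/2)+cos φ₁ cos φ₂ sin²(Δλ/2) = 0.12418;  σ = 2·atan2(√a,√(1−a))
σ = 41.267° → d = Rσ = 3437·0.72025 = 2475 nmi

2475 nmi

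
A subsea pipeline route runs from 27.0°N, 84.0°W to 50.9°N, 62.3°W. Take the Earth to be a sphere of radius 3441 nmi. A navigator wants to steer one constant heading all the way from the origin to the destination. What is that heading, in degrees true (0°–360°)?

34.8°

Meridional parts: M(φ₁)=+0.4897, M(φ₂)=+1.0354 → ΔM = +0.5456;  Δλ = +0.3787 rad
tan C = Δλ / ΔM = +0.6941 → C = 34.77°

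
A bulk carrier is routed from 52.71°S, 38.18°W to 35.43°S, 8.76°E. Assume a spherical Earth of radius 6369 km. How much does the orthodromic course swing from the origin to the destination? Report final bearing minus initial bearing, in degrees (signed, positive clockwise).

At departure: θ₁ = atan2(sin Δλ cos φ₂, cos φ₁ sin φ₂ − sin φ₁ cos φ₂ cos Δλ) = 81.27°
At arrival: θ₂ = atan2(sin Δλ cos φ₁, −cos φ₂ sin φ₁ + sin φ₂ cos φ₁ cos Δλ) = 47.30°
Δθ = θ₂ − θ₁ = -34.0°

-34.0°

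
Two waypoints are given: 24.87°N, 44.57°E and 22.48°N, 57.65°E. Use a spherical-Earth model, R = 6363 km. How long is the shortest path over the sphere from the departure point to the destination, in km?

Haversine: a = sin²(Δφ/2)+cos φ₁ cos φ₂ sin²(Δλ/2) = 0.01131;  σ = 2·atan2(√a,√(1−a))
σ = 12.210° → d = Rσ = 6363·0.21310 = 1356 km

1356 km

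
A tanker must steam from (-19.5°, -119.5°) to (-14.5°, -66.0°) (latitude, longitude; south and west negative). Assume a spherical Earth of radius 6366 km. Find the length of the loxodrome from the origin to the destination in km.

5709 km

Δψ = ln[tan(π/4+φ₂/2)/tan(π/4+φ₁/2)] = +0.0913;  Δφ = +0.0873 rad,  Δλ = +0.9338 rad
q = Δφ/Δψ = 0.9559
d = R·√(Δφ² + q²Δλ²) = 6366·0.89687 = 5709 km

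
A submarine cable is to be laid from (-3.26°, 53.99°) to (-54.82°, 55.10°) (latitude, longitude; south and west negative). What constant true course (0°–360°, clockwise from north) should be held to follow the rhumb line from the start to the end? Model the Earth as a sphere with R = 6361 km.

179.0°

Meridional parts: M(φ₁)=-0.0569, M(φ₂)=-1.1488 → ΔM = -1.0918;  Δλ = +0.0194 rad
tan C = Δλ / ΔM = -0.0177 → C = 178.98°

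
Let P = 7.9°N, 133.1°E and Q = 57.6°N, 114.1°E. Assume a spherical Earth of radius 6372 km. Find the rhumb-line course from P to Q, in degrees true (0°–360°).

Δψ = ln[tan(π/4+φ₂/2)/tan(π/4+φ₁/2)] = +1.0977
Δλ = -0.3316 rad (taken the short way round)
course = atan2(Δλ, Δψ) = 343.19°

343.2°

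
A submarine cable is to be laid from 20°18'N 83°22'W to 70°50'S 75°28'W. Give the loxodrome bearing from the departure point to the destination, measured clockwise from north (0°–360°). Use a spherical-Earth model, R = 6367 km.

176.3°

Δψ = ln[tan(π/4+φ₂/2)/tan(π/4+φ₁/2)] = -2.1408
Δλ = +0.1379 rad (taken the short way round)
course = atan2(Δλ, Δψ) = 176.31°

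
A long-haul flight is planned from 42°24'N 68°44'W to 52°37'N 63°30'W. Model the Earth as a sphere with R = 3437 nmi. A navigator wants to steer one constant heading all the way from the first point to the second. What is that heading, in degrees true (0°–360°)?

19.0°

Meridional parts: M(φ₁)=+0.8186, M(φ₂)=+1.0838 → ΔM = +0.2652;  Δλ = +0.0913 rad
tan C = Δλ / ΔM = +0.3444 → C = 19.01°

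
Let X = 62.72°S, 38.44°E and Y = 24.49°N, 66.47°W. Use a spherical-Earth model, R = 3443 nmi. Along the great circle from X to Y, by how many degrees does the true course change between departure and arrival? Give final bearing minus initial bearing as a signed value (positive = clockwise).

At departure: θ₁ = atan2(sin Δλ cos φ₂, cos φ₁ sin φ₂ − sin φ₁ cos φ₂ cos Δλ) = 268.82°
At arrival: θ₂ = atan2(sin Δλ cos φ₁, −cos φ₂ sin φ₁ + sin φ₂ cos φ₁ cos Δλ) = 329.77°
Δθ = θ₂ − θ₁ = +60.9°

+60.9°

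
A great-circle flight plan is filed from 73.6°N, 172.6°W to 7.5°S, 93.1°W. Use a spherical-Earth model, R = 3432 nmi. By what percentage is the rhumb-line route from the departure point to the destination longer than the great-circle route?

3.6%

Great circle: σ = 1.6451 rad → d_gc = Rσ = 5645.9 nmi
Rhumb: Δφ = -1.4155, Δλ = +1.3875, Δψ = -2.0685, q = Δφ/Δψ = 0.6843 → d_rh = R√(Δφ²+q²Δλ²) = 5849.6 nmi
Excess = (5849.6 − 5645.9) / 5645.9 = 203.7 / 5645.9 = 3.61% ≈ 3.6%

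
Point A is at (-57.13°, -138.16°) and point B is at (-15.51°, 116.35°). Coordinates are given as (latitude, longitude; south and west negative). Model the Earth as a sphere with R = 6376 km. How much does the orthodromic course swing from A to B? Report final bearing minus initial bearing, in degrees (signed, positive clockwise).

Initial bearing θ₁ = atan2(sin Δλ cos φ₂, cos φ₁ sin φ₂ − sin φ₁ cos φ₂ cos Δλ) = 248.74°
Final bearing θ₂ = (initial bearing from the destination back to the start) + 180° = 328.34°
Δθ = θ₂ − θ₁ = +79.6°

+79.6°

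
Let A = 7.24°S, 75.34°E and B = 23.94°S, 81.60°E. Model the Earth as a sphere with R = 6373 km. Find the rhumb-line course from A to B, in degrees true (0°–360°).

Meridional parts: M(φ₁)=-0.1267, M(φ₂)=-0.4305 → ΔM = -0.3038;  Δλ = +0.1093 rad
tan C = Δλ / ΔM = -0.3596 → C = 160.22°

160.2°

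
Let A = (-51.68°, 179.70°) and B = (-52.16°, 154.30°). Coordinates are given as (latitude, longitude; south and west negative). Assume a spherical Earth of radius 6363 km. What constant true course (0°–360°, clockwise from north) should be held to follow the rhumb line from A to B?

268.2°

Δψ = ln[tan(π/4+φ₂/2)/tan(π/4+φ₁/2)] = -0.0136
Δλ = -0.4433 rad (taken the short way round)
course = atan2(Δλ, Δψ) = 268.24°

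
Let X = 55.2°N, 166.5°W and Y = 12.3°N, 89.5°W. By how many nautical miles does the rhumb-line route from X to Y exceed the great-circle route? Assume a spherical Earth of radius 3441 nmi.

Great circle: cos σ = sin φ₁ sin φ₂ + cos φ₁ cos φ₂ cos Δλ,  σ = 1.2657 rad → d_gc = 4355.3 nmi
Rhumb line: Δψ = -0.9440, q = Δφ/Δψ = 0.7932, d_rh = R√(Δφ²+q²Δλ²) = 4482.4 nmi
Excess = 4482.4 − 4355.3 = 127.1 ≈ 127 nmi

127 nmi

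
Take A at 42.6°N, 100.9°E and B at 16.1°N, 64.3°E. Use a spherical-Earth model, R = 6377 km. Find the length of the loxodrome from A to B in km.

4576 km

Rhumb course C = atan2(Δλ, Δψ) with Δψ = ln[tan(π/4+φ₂/2)/tan(π/4+φ₁/2)] = -0.5386, Δλ = -0.6388 → C = 229.87°
d = R·|Δφ| / |cos C| = 6377·0.46251 / 0.64457 = 4576 km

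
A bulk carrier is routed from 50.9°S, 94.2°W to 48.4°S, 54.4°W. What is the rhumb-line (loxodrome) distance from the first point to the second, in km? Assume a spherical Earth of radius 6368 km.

2877 km

Rhumb course C = atan2(Δλ, Δψ) with Δψ = ln[tan(π/4+φ₂/2)/tan(π/4+φ₁/2)] = +0.0674, Δλ = +0.6946 → C = 84.46°
d = R·|Δφ| / |cos C| = 6368·0.04363 / 0.09659 = 2877 km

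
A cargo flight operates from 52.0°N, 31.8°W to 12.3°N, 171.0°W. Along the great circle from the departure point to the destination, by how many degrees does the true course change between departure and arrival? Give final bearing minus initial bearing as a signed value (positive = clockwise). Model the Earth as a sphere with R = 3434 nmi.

Initial bearing θ₁ = atan2(sin Δλ cos φ₂, cos φ₁ sin φ₂ − sin φ₁ cos φ₂ cos Δλ) = 318.20°
Final bearing θ₂ = (initial bearing from the destination back to the start) + 180° = 204.84°
Δθ = θ₂ − θ₁ = -113.4°

-113.4°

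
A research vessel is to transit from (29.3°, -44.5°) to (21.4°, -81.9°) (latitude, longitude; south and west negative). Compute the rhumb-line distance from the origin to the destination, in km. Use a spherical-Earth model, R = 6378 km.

Rhumb course C = atan2(Δλ, Δψ) with Δψ = ln[tan(π/4+φ₂/2)/tan(π/4+φ₁/2)] = -0.1527, Δλ = -0.6528 → C = 256.83°
d = R·|Δφ| / |cos C| = 6378·0.13788 / 0.22785 = 3860 km

3860 km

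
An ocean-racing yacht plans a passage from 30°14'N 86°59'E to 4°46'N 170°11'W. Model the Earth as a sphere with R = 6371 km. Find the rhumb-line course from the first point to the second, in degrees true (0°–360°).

Δψ = ln[tan(π/4+φ₂/2)/tan(π/4+φ₁/2)] = -0.4707
Δλ = +1.7948 rad (taken the short way round)
course = atan2(Δλ, Δψ) = 104.70°

104.7°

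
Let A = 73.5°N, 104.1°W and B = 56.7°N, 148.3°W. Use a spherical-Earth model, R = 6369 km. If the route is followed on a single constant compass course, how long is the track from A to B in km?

2729 km

Δψ = ln[tan(π/4+φ₂/2)/tan(π/4+φ₁/2)] = -0.7240;  Δφ = -0.2932 rad,  Δλ = -0.7714 rad
q = Δφ/Δψ = 0.4050
d = R·√(Δφ² + q²Δλ²) = 6369·0.42848 = 2729 km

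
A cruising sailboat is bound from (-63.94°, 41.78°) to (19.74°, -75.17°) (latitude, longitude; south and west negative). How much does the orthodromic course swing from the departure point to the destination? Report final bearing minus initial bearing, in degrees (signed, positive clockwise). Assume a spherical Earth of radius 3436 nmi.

+78.9°

Initial bearing θ₁ = atan2(sin Δλ cos φ₂, cos φ₁ sin φ₂ − sin φ₁ cos φ₂ cos Δλ) = 254.36°
Final bearing θ₂ = (initial bearing from the destination back to the start) + 180° = 333.29°
Δθ = θ₂ − θ₁ = +78.9°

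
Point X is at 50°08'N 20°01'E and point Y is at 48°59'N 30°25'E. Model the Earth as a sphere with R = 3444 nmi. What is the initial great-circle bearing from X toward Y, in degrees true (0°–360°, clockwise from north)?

95.7°

N = sin Δλ·cos φ₂ = +0.1185;  D = cos φ₁ sin φ₂ − sin φ₁ cos φ₂ cos Δλ = -0.0118
initial course = atan2(N, D) = 95.69°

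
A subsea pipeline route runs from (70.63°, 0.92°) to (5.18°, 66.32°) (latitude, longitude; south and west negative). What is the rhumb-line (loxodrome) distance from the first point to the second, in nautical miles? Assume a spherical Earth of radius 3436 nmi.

Δψ = ln[tan(π/4+φ₂/2)/tan(π/4+φ₁/2)] = -1.6775;  Δφ = -1.1423 rad,  Δλ = +1.1414 rad
q = Δφ/Δψ = 0.6810
d = R·√(Δφ² + q²Δλ²) = 3436·1.38168 = 4747 nmi

4747 nmi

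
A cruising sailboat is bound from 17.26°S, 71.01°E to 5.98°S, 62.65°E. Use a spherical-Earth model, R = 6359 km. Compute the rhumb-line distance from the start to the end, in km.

1546 km

Δψ = ln[tan(π/4+φ₂/2)/tan(π/4+φ₁/2)] = +0.2013;  Δφ = +0.1969 rad,  Δλ = -0.1459 rad
q = Δφ/Δψ = 0.9778
d = R·√(Δφ² + q²Δλ²) = 6359·0.24313 = 1546 km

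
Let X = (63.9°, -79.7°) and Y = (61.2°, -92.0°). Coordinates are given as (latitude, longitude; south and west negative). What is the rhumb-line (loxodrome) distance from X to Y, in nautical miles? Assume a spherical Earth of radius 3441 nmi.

Δψ = ln[tan(π/4+φ₂/2)/tan(π/4+φ₁/2)] = -0.1023;  Δφ = -0.0471 rad,  Δλ = -0.2147 rad
q = Δφ/Δψ = 0.4606
d = R·√(Δφ² + q²Δλ²) = 3441·0.10954 = 377 nmi

377 nmi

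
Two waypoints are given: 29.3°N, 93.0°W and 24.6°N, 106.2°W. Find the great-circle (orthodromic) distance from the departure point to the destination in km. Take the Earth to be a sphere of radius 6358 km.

Haversine: a = sin²(Δφ/2)+cos φ₁ cos φ₂ sin²(Δλ/2) = 0.01216;  σ = 2·atan2(√a,√(1−a))
σ = 12.660° → d = Rσ = 6358·0.22096 = 1405 km

1405 km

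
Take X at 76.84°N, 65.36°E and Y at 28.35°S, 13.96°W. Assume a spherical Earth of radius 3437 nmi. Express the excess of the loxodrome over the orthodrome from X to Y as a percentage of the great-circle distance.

Great circle: σ = 2.0100 rad → d_gc = Rσ = 6908.5 nmi
Rhumb: Δφ = -1.8359, Δλ = -1.3844, Δψ = -2.6761, q = Δφ/Δψ = 0.6860 → d_rh = R√(Δφ²+q²Δλ²) = 7104.4 nmi
Excess = (7104.4 − 6908.5) / 6908.5 = 195.9 / 6908.5 = 2.84% ≈ 2.8%

2.8%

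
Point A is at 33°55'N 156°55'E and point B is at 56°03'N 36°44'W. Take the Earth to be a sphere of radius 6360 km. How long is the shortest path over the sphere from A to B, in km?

9911 km

Haversine: a = sin²(Δφ/2)+cos φ₁ cos φ₂ sin²(Δλ/2) = 0.49375;  σ = 2·atan2(√a,√(1−a))
σ = 89.283° → d = Rσ = 6360·1.55829 = 9911 km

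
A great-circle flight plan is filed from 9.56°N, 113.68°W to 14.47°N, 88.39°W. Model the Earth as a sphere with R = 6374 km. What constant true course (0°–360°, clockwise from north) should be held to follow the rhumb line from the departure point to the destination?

Meridional parts: M(φ₁)=+0.1676, M(φ₂)=+0.2553 → ΔM = +0.0876;  Δλ = +0.4414 rad
tan C = Δλ / ΔM = +5.0362 → C = 78.77°

78.8°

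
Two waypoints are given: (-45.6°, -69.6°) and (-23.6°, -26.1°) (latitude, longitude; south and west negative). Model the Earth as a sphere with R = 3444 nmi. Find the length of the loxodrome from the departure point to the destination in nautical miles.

Rhumb course C = atan2(Δλ, Δψ) with Δψ = ln[tan(π/4+φ₂/2)/tan(π/4+φ₁/2)] = +0.4722, Δλ = +0.7592 → C = 58.12°
d = R·|Δφ| / |cos C| = 3444·0.38397 / 0.52814 = 2504 nmi

2504 nmi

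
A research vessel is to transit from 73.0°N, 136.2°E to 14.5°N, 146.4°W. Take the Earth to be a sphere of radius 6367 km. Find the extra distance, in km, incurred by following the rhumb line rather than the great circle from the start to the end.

359 km

Great circle: cos σ = sin φ₁ sin φ₂ + cos φ₁ cos φ₂ cos Δλ,  σ = 1.2649 rad → d_gc = 8053.4 km
Rhumb line: Δψ = -1.6450, q = Δφ/Δψ = 0.6207, d_rh = R√(Δφ²+q²Δλ²) = 8412.0 km
Excess = 8412.0 − 8053.4 = 358.6 ≈ 359 km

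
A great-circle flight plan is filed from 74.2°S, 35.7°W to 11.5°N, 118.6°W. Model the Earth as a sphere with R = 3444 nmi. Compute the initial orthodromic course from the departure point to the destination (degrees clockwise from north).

280.0°

θ = atan2( sin Δλ·cos φ₂ ,  cos φ₁ sin φ₂ − sin φ₁ cos φ₂ cos Δλ )
  = atan2(-0.9724, +0.1708) = 279.96°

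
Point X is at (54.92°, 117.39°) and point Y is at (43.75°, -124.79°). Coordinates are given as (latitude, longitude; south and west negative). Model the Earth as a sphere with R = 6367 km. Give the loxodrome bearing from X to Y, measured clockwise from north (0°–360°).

Meridional parts: M(φ₁)=+1.1518, M(φ₂)=+0.8508 → ΔM = -0.3010;  Δλ = +2.0563 rad
tan C = Δλ / ΔM = -6.8328 → C = 98.33°

98.3°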